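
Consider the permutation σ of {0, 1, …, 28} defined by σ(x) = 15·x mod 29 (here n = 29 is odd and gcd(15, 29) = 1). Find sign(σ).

-1

Start at x=11: 11 → 20 → 10 → 5 → 17 → 23 → 26 → … (one orbit).
2 cycles of lengths [28, 1].
Σ(ℓ_i−1) = 29−2 = 27; sign = (−1)^27 = -1.
Via Zolotarev, sign(π_{15}) = (15|29) = -1.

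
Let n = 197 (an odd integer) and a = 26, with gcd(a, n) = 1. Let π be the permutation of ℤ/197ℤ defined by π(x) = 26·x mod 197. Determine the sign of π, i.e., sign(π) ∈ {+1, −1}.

+1

Start at x=10: 10 → 63 → 62 → 36 → 148 → 105 → 169 → … (one orbit).
Cycle type of π: 98×2 + 1; total 3 cycles.
Σ(ℓ_i−1) = 197−3 = 194; sign = (−1)^194 = +1.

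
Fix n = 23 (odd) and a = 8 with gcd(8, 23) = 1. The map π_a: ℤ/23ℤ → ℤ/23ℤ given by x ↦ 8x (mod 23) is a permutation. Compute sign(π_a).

+1

Trace 1: π^k(1) = [1, 8, 18, 6, 2, 16, 13] for k=0..6.
Decompose π into cycles: lengths [11, 11, 1] (3 cycles, including the fixed point 0).
3 cycles on 23: each ℓ→(−1)^(ℓ−1), product (−1)^20 = +1.
The Jacobi symbol (8|23) = +1 (Zolotarev) agrees.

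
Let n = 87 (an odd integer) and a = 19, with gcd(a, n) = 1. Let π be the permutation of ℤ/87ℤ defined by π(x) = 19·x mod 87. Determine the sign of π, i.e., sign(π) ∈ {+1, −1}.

-1

Start at x=7: 7 → 46 → 4 → 76 → 52 → 31 → 67 → … (one orbit).
Cycle type of π: 28×3 + 1×3; total 6 cycles.
n − c = 87 − 6 = 81; sign = (−1)^81 = -1.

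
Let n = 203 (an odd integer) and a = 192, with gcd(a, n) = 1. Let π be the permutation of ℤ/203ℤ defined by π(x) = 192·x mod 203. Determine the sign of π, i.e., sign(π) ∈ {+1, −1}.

Start at x=120: 120 → 101 → 107 → 41 → 158 → 89 → 36 → … (one orbit).
Decompose π into cycles: lengths [84, 84, 28, 6, 1] (5 cycles, including the fixed point 0).
With 5 cycles on 203 points, sign = (−1)^{203−5} = +1.
(192|203)_J = +1 (Zolotarev's lemma cross-check).

+1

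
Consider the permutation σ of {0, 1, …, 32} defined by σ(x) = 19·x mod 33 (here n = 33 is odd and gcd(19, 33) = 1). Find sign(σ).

Start at x=10: 10 → 25 → 13 → 16 → 7 → 1 → 19 → … (one orbit).
Cycle lengths of π_19 on ℤ/33ℤ: [10, 10, 10, 1, 1, 1]; 6 cycles in total.
With 6 cycles on 33 points, sign = (−1)^{33−6} = -1.
Check: (19/33) = -1 by Zolotarev.

-1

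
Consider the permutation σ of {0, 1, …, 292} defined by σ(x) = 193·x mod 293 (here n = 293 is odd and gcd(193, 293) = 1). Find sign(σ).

Trace 158: π^k(158) = [158, 22, 144, 250, 198, 124, 199] for k=0..6.
Decompose π into cycles: lengths [146, 146, 1] (3 cycles, including the fixed point 0).
sign(π) = (−1)^{n − #cycles} = (−1)^{293−3} = (−1)^290 = +1.
The Jacobi symbol (193|293) = +1 (Zolotarev) agrees.

+1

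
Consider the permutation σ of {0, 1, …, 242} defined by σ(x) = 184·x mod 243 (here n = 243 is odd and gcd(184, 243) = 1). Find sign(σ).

+1

Trace 40: π^k(40) = [40, 70, 1, 184, 79, 199, 166] for k=0..6.
Decompose π into cycles: lengths [81, 81, 27, 27, 9, 9, 3, 3, 1, 1, 1] (11 cycles, including the fixed point 0).
n − c = 243 − 11 = 232; sign = (−1)^232 = +1.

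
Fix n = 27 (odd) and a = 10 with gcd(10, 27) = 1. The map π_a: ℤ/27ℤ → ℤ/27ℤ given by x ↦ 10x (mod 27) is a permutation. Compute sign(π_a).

+1

Orbit of 1 under x↦10x: [1, 10, 19]… (length divides ord_27(10)).
Decompose π into cycles: lengths [3, 3, 3, 3, 3, 3, 1, 1, 1, 1, 1, 1, 1, 1, 1] (15 cycles, including the fixed point 0).
Σ(ℓ_i−1) = 27−15 = 12; sign = (−1)^12 = +1.
The Jacobi symbol (10|27) = +1 (Zolotarev) agrees.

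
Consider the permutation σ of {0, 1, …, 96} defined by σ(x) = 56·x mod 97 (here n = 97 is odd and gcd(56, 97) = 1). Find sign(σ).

-1

Trace 66: π^k(66) = [66, 10, 75, 29, 72, 55, 73] for k=0..6.
Cycle lengths of π_56 on ℤ/97ℤ: [96, 1]; 2 cycles in total.
sign(π) = (−1)^{n − #cycles} = (−1)^{97−2} = (−1)^95 = -1.
The Jacobi symbol (56|97) = -1 (Zolotarev) agrees.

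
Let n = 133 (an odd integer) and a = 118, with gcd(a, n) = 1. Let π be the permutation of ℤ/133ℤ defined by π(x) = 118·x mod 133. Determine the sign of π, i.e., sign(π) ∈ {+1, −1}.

Orbit of 85 under x↦118x: [85, 55, 106, 6, 43, 20, 99]… (length divides ord_133(118)).
Decompose π into cycles: lengths [18, 18, 18, 18, 18, 18, 9, 9, 2, 2, 2, 1] (12 cycles, including the fixed point 0).
12 cycles on 133: each ℓ→(−1)^(ℓ−1), product (−1)^121 = -1.
Via Zolotarev, sign(π_{118}) = (118|133) = -1.

-1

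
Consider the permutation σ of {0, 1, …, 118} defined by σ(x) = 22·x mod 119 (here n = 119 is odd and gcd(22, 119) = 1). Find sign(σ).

-1

Orbit of 71 under x↦22x: [71, 15, 92, 1, 22, 8, 57]… (length divides ord_119(22)).
π_22 has 14 disjoint cycles with lengths [16, 16, 16, 16, 16, 16, 16, 1, 1, 1, 1, 1, 1, 1] on {0,…,118}.
119 − 14 = 105 transpositions; sign(π) = (−1)^105 = -1.
Check: (22/119) = -1 by Zolotarev.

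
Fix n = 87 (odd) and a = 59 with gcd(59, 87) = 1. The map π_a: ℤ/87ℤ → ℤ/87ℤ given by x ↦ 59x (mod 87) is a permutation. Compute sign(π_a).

Orbit of 59 under x↦59x: [59, 1]… (length divides ord_87(59)).
Cycle lengths of π_59 on ℤ/87ℤ: [2, 2, 2, 2, 2, 2, 2, 2, 2, 2, 2, 2, 2, 2, 2, 2, 2, 2, 2, 2, 2, 2, 2, 2, 2, 2, 2, 2, 2, 1, 1, 1, 1, 1, 1, 1, 1, 1, 1, 1, 1, 1, 1, 1, 1, 1, 1, 1, 1, 1, 1, 1, 1, 1, 1, 1, 1, 1]; 58 cycles in total.
n − c = 87 − 58 = 29; sign = (−1)^29 = -1.
The Jacobi symbol (59|87) = -1 (Zolotarev) agrees.

-1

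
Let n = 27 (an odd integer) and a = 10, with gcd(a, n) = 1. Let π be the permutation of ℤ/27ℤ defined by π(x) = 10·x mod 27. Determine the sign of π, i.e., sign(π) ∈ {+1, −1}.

+1

Trace 10: π^k(10) = [10, 19, 1] for k=0..2.
π_10 has 15 disjoint cycles with lengths [3, 3, 3, 3, 3, 3, 1, 1, 1, 1, 1, 1, 1, 1, 1] on {0,…,26}.
15 cycles on 27: each ℓ→(−1)^(ℓ−1), product (−1)^12 = +1.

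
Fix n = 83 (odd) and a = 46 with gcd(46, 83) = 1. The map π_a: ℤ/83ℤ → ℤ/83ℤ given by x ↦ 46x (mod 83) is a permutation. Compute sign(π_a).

Orbit of 33 under x↦46x: [33, 24, 25, 71, 29, 6, 27]… (length divides ord_83(46)).
π_46 has 2 disjoint cycles with lengths [82, 1] on {0,…,82}.
Σ(ℓ_i−1) = 83−2 = 81; sign = (−1)^81 = -1.
Check: (46/83) = -1 by Zolotarev.

-1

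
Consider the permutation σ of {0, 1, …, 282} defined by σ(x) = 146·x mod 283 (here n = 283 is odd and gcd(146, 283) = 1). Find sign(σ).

-1

Orbit of 2 under x↦146x: [2, 9, 182, 253, 148, 100, 167]… (length divides ord_283(146)).
Decompose π into cycles: lengths [282, 1] (2 cycles, including the fixed point 0).
Σ(ℓ_i−1) = 283−2 = 281; sign = (−1)^281 = -1.
The Jacobi symbol (146|283) = -1 (Zolotarev) agrees.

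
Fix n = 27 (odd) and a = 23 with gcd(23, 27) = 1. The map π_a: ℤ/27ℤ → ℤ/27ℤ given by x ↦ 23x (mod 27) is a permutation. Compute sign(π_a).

Trace 4: π^k(4) = [4, 11, 10, 14, 25, 8, 22] for k=0..6.
Cycle type of π: 18 + 6 + 2 + 1; total 4 cycles.
4 cycles on 27: each ℓ→(−1)^(ℓ−1), product (−1)^23 = -1.
Via Zolotarev, sign(π_{23}) = (23|27) = -1.

-1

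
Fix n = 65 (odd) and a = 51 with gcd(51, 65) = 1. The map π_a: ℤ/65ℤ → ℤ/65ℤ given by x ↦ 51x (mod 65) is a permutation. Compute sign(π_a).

+1

Start at x=1: 1 → 51 → 1 (one orbit).
Cycle lengths of π_51 on ℤ/65ℤ: [2, 2, 2, 2, 2, 2, 2, 2, 2, 2, 2, 2, 2, 2, 2, 2, 2, 2, 2, 2, 2, 2, 2, 2, 2, 2, 2, 2, 2, 2, 1, 1, 1, 1, 1]; 35 cycles in total.
35 cycles on 65: each ℓ→(−1)^(ℓ−1), product (−1)^30 = +1.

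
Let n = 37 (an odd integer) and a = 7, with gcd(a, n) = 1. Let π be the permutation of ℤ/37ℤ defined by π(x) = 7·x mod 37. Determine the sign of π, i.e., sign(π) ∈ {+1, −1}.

Trace 26: π^k(26) = [26, 34, 16, 1, 7, 12, 10] for k=0..6.
Decompose π into cycles: lengths [9, 9, 9, 9, 1] (5 cycles, including the fixed point 0).
Σ(ℓ_i−1) = 37−5 = 32; sign = (−1)^32 = +1.
Zolotarev: (7|37) = +1, matching the cycle-count sign.

+1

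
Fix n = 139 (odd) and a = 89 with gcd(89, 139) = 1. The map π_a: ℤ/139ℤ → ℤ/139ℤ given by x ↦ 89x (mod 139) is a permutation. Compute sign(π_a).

Trace 30: π^k(30) = [30, 29, 79, 81, 120, 116, 38] for k=0..6.
Cycle lengths of π_89 on ℤ/139ℤ: [69, 69, 1]; 3 cycles in total.
n − c = 139 − 3 = 136; sign = (−1)^136 = +1.
Via Zolotarev, sign(π_{89}) = (89|139) = +1.

+1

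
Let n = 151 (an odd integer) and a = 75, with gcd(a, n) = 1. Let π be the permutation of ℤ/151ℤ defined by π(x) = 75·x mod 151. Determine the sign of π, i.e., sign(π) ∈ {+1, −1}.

Orbit of 64 under x↦75x: [64, 119, 16, 143, 4, 149, 1]… (length divides ord_151(75)).
Cycle lengths of π_75 on ℤ/151ℤ: [30, 30, 30, 30, 30, 1]; 6 cycles in total.
Σ(ℓ_i−1) = 151−6 = 145; sign = (−1)^145 = -1.
Check: (75/151) = -1 by Zolotarev.

-1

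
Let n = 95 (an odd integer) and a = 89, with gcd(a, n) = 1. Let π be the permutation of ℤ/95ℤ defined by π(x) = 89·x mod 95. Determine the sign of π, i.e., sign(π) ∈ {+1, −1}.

Start at x=36: 36 → 69 → 61 → 14 → 11 → 29 → 16 → … (one orbit).
π_89 has 8 disjoint cycles with lengths [18, 18, 18, 18, 18, 2, 2, 1] on {0,…,94}.
With 8 cycles on 95 points, sign = (−1)^{95−8} = -1.
The Jacobi symbol (89|95) = -1 (Zolotarev) agrees.

-1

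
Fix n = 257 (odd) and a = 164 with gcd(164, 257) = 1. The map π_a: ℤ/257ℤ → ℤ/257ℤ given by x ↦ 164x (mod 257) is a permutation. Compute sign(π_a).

-1

Orbit of 26 under x↦164x: [26, 152, 256, 93, 89, 204, 46]… (length divides ord_257(164)).
2 cycles of lengths [256, 1].
Σ(ℓ_i−1) = 257−2 = 255; sign = (−1)^255 = -1.
(164|257)_J = -1 (Zolotarev's lemma cross-check).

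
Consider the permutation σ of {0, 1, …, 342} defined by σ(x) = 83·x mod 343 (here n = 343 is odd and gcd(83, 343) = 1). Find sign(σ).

Orbit of 309 under x↦83x: [309, 265, 43, 139, 218, 258, 148]… (length divides ord_343(83)).
Cycle type of π: 98×3 + 14×3 + 2×3 + 1; total 10 cycles.
With 10 cycles on 343 points, sign = (−1)^{343−10} = -1.
The Jacobi symbol (83|343) = -1 (Zolotarev) agrees.

-1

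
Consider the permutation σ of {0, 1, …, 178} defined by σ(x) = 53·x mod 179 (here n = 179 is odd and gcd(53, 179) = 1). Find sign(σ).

-1

Trace 171: π^k(171) = [171, 113, 82, 50, 144, 114, 135] for k=0..6.
Cycle type of π: 178 + 1; total 2 cycles.
n − c = 179 − 2 = 177; sign = (−1)^177 = -1.
The Jacobi symbol (53|179) = -1 (Zolotarev) agrees.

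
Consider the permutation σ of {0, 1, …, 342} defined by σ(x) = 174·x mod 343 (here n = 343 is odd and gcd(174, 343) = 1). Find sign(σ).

Orbit of 293 under x↦174x: [293, 218, 202, 162, 62, 155, 216]… (length divides ord_343(174)).
10 cycles of lengths [98, 98, 98, 14, 14, 14, 2, 2, 2, 1].
With 10 cycles on 343 points, sign = (−1)^{343−10} = -1.

-1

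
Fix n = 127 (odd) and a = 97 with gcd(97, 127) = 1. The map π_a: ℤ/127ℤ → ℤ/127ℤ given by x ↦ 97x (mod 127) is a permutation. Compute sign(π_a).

-1

Trace 28: π^k(28) = [28, 49, 54, 31, 86, 87, 57] for k=0..6.
Cycle lengths of π_97 on ℤ/127ℤ: [126, 1]; 2 cycles in total.
n − c = 127 − 2 = 125; sign = (−1)^125 = -1.
The Jacobi symbol (97|127) = -1 (Zolotarev) agrees.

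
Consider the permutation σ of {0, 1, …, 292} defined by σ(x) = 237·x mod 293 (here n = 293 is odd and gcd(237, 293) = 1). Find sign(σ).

Trace 148: π^k(148) = [148, 209, 16, 276, 73, 14, 95] for k=0..6.
Cycle lengths of π_237 on ℤ/293ℤ: [146, 146, 1]; 3 cycles in total.
293 − 3 = 290 transpositions; sign(π) = (−1)^290 = +1.
Via Zolotarev, sign(π_{237}) = (237|293) = +1.

+1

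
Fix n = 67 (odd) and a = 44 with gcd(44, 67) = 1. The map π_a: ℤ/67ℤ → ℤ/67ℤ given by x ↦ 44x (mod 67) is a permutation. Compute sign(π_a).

-1

Trace 7: π^k(7) = [7, 40, 18, 55, 8, 17, 11] for k=0..6.
Decompose π into cycles: lengths [66, 1] (2 cycles, including the fixed point 0).
n − c = 67 − 2 = 65; sign = (−1)^65 = -1.
The Jacobi symbol (44|67) = -1 (Zolotarev) agrees.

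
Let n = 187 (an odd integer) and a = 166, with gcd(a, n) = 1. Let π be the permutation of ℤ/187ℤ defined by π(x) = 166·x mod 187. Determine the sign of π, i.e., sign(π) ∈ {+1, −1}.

Trace 67: π^k(67) = [67, 89, 1, 166] for k=0..3.
The orbit structure of x ↦ 166x mod 187: 55 orbits of sizes [4, 4, 4, 4, 4, 4, 4, 4, 4, 4, 4, 4, 4, 4, 4, 4, 4, 4, 4, 4, 4, 4, 4, 4, 4, 4, 4, 4, 4, 4, 4, 4, 4, 4, 4, 4, 4, 4, 4, 4, 4, 4, 4, 4, 1, 1, 1, 1, 1, 1, 1, 1, 1, 1, 1].
n − c = 187 − 55 = 132; sign = (−1)^132 = +1.

+1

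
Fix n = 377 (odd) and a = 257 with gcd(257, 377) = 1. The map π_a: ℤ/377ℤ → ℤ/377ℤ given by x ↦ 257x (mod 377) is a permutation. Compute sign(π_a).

Orbit of 152 under x↦257x: [152, 233, 315, 277, 313, 140, 165]… (length divides ord_377(257)).
15 cycles of lengths [42, 42, 42, 42, 42, 42, 42, 42, 7, 7, 7, 7, 6, 6, 1].
sign(π) = (−1)^{n − #cycles} = (−1)^{377−15} = (−1)^362 = +1.

+1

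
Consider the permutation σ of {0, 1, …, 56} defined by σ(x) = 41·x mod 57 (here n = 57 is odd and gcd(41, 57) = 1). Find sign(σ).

+1

Start at x=29: 29 → 49 → 14 → 4 → 50 → 55 → 32 → … (one orbit).
Cycle type of π: 18×3 + 2 + 1; total 5 cycles.
sign(π) = (−1)^{n − #cycles} = (−1)^{57−5} = (−1)^52 = +1.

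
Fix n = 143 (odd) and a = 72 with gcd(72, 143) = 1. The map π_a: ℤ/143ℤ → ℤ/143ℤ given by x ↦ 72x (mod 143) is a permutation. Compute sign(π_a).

+1

Start at x=18: 18 → 9 → 76 → 38 → 19 → 81 → 112 → … (one orbit).
π_72 has 5 disjoint cycles with lengths [60, 60, 12, 10, 1] on {0,…,142}.
5 cycles on 143: each ℓ→(−1)^(ℓ−1), product (−1)^138 = +1.
Zolotarev: (72|143) = +1, matching the cycle-count sign.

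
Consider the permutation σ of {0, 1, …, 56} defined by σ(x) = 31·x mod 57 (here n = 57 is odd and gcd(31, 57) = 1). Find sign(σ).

-1

Orbit of 7 under x↦31x: [7, 46, 1, 31, 49, 37]… (length divides ord_57(31)).
Decompose π into cycles: lengths [6, 6, 6, 6, 6, 6, 6, 6, 6, 1, 1, 1] (12 cycles, including the fixed point 0).
n − c = 57 − 12 = 45; sign = (−1)^45 = -1.
The Jacobi symbol (31|57) = -1 (Zolotarev) agrees.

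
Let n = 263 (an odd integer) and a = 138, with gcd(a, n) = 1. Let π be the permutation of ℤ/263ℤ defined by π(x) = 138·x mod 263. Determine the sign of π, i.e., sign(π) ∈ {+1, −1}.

+1

Trace 243: π^k(243) = [243, 133, 207, 162, 1, 138, 108] for k=0..6.
π_138 has 3 disjoint cycles with lengths [131, 131, 1] on {0,…,262}.
Σ(ℓ_i−1) = 263−3 = 260; sign = (−1)^260 = +1.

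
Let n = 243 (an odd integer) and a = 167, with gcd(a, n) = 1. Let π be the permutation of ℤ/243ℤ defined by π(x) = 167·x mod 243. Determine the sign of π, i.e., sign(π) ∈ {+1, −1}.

Start at x=41: 41 → 43 → 134 → 22 → 29 → 226 → 77 → … (one orbit).
6 cycles of lengths [162, 54, 18, 6, 2, 1].
n − c = 243 − 6 = 237; sign = (−1)^237 = -1.
Via Zolotarev, sign(π_{167}) = (167|243) = -1.

-1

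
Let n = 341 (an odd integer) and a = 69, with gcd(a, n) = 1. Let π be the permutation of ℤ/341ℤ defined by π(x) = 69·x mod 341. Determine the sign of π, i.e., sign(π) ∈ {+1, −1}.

+1

Trace 113: π^k(113) = [113, 295, 236, 257, 1, 69, 328] for k=0..6.
Decompose π into cycles: lengths [15, 15, 15, 15, 15, 15, 15, 15, 15, 15, 15, 15, 15, 15, 15, 15, 15, 15, 15, 15, 15, 15, 5, 5, 1] (25 cycles, including the fixed point 0).
With 25 cycles on 341 points, sign = (−1)^{341−25} = +1.
(69|341)_J = +1 (Zolotarev's lemma cross-check).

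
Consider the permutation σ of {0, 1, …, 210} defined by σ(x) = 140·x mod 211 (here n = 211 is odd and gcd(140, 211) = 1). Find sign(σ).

Trace 210: π^k(210) = [210, 71, 23, 55, 104, 1, 140] for k=0..6.
Cycle lengths of π_140 on ℤ/211ℤ: [10, 10, 10, 10, 10, 10, 10, 10, 10, 10, 10, 10, 10, 10, 10, 10, 10, 10, 10, 10, 10, 1]; 22 cycles in total.
22 cycles on 211: each ℓ→(−1)^(ℓ−1), product (−1)^189 = -1.
Via Zolotarev, sign(π_{140}) = (140|211) = -1.

-1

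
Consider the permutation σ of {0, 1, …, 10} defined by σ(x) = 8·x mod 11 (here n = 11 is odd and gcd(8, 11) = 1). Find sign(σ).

-1

Orbit of 3 under x↦8x: [3, 2, 5, 7, 1, 8, 9]… (length divides ord_11(8)).
Cycle type of π: 10 + 1; total 2 cycles.
Σ(ℓ_i−1) = 11−2 = 9; sign = (−1)^9 = -1.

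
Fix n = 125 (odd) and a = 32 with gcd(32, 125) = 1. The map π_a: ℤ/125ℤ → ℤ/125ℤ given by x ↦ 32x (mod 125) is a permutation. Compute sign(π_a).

Orbit of 107 under x↦32x: [107, 49, 68, 51, 7, 99, 43]… (length divides ord_125(32)).
Decompose π into cycles: lengths [20, 20, 20, 20, 20, 4, 4, 4, 4, 4, 4, 1] (12 cycles, including the fixed point 0).
sign(π) = (−1)^{n − #cycles} = (−1)^{125−12} = (−1)^113 = -1.
The Jacobi symbol (32|125) = -1 (Zolotarev) agrees.

-1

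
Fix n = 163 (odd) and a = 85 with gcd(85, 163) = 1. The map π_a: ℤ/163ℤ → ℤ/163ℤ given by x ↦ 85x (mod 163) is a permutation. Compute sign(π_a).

Orbit of 40 under x↦85x: [40, 140, 1, 85, 53, 104, 38]… (length divides ord_163(85)).
Cycle type of π: 9×18 + 1; total 19 cycles.
Σ(ℓ_i−1) = 163−19 = 144; sign = (−1)^144 = +1.

+1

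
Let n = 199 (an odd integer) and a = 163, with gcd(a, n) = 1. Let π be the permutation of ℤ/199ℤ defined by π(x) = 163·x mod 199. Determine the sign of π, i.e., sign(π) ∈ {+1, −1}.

Trace 79: π^k(79) = [79, 141, 98, 54, 46, 135, 115] for k=0..6.
2 cycles of lengths [198, 1].
With 2 cycles on 199 points, sign = (−1)^{199−2} = -1.
Zolotarev: (163|199) = -1, matching the cycle-count sign.

-1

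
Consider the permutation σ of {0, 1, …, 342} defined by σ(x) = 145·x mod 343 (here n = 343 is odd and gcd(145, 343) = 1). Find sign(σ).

Start at x=235: 235 → 118 → 303 → 31 → 36 → 75 → 242 → … (one orbit).
Cycle type of π: 294 + 42 + 6 + 1; total 4 cycles.
With 4 cycles on 343 points, sign = (−1)^{343−4} = -1.

-1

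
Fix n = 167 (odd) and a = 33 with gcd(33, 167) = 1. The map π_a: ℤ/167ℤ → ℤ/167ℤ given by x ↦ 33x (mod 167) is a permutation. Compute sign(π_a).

+1

Orbit of 42 under x↦33x: [42, 50, 147, 8, 97, 28, 89]… (length divides ord_167(33)).
3 cycles of lengths [83, 83, 1].
With 3 cycles on 167 points, sign = (−1)^{167−3} = +1.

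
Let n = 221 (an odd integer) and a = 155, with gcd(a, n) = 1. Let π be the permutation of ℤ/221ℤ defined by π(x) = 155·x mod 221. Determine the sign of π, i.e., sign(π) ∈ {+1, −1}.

+1

Orbit of 118 under x↦155x: [118, 168, 183, 77, 1, 155, 157]… (length divides ord_221(155)).
The orbit structure of x ↦ 155x mod 221: 33 orbits of sizes [8, 8, 8, 8, 8, 8, 8, 8, 8, 8, 8, 8, 8, 8, 8, 8, 8, 8, 8, 8, 8, 8, 8, 8, 8, 8, 2, 2, 2, 2, 2, 2, 1].
n − c = 221 − 33 = 188; sign = (−1)^188 = +1.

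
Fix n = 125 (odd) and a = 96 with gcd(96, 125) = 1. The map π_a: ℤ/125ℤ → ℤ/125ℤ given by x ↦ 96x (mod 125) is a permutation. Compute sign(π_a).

Orbit of 71 under x↦96x: [71, 66, 86, 6, 76, 46, 41]… (length divides ord_125(96)).
Decompose π into cycles: lengths [25, 25, 25, 25, 5, 5, 5, 5, 1, 1, 1, 1, 1] (13 cycles, including the fixed point 0).
Σ(ℓ_i−1) = 125−13 = 112; sign = (−1)^112 = +1.
The Jacobi symbol (96|125) = +1 (Zolotarev) agrees.

+1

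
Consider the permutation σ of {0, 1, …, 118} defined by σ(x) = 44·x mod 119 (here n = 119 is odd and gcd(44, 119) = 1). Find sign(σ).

Orbit of 88 under x↦44x: [88, 64, 79, 25, 29, 86, 95]… (length divides ord_119(44)).
Cycle lengths of π_44 on ℤ/119ℤ: [48, 48, 16, 3, 3, 1]; 6 cycles in total.
6 cycles on 119: each ℓ→(−1)^(ℓ−1), product (−1)^113 = -1.

-1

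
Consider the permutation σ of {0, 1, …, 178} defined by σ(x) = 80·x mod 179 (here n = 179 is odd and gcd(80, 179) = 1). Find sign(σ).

+1

Orbit of 20 under x↦80x: [20, 168, 15, 126, 56, 5, 42]… (length divides ord_179(80)).
Decompose π into cycles: lengths [89, 89, 1] (3 cycles, including the fixed point 0).
sign(π) = (−1)^{n − #cycles} = (−1)^{179−3} = (−1)^176 = +1.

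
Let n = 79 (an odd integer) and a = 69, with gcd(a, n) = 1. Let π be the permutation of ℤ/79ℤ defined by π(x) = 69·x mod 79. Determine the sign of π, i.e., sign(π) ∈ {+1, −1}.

Start at x=69: 69 → 21 → 27 → 46 → 14 → 18 → 57 → … (one orbit).
The orbit structure of x ↦ 69x mod 79: 4 orbits of sizes [26, 26, 26, 1].
4 cycles on 79: each ℓ→(−1)^(ℓ−1), product (−1)^75 = -1.
Check: (69/79) = -1 by Zolotarev.

-1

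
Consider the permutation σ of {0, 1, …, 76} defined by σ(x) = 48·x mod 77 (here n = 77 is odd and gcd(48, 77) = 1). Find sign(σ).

-1

Orbit of 15 under x↦48x: [15, 27, 64, 69, 1, 48, 71]… (length divides ord_77(48)).
Cycle type of π: 10×6 + 5×2 + 2×3 + 1; total 12 cycles.
n − c = 77 − 12 = 65; sign = (−1)^65 = -1.
(48|77)_J = -1 (Zolotarev's lemma cross-check).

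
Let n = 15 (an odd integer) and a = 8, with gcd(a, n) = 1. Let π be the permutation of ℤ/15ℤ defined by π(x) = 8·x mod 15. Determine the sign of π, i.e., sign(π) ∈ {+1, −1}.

+1

Trace 2: π^k(2) = [2, 1, 8, 4] for k=0..3.
Cycle type of π: 4×3 + 2 + 1; total 5 cycles.
Σ(ℓ_i−1) = 15−5 = 10; sign = (−1)^10 = +1.
(8|15)_J = +1 (Zolotarev's lemma cross-check).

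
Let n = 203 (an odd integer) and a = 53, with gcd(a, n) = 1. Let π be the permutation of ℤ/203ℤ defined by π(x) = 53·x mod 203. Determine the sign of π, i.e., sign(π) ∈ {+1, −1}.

Start at x=36: 36 → 81 → 30 → 169 → 25 → 107 → 190 → … (one orbit).
Decompose π into cycles: lengths [21, 21, 21, 21, 21, 21, 21, 21, 7, 7, 7, 7, 3, 3, 1] (15 cycles, including the fixed point 0).
n − c = 203 − 15 = 188; sign = (−1)^188 = +1.
(53|203)_J = +1 (Zolotarev's lemma cross-check).

+1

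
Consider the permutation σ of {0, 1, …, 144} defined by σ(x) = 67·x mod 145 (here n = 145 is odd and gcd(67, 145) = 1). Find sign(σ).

Trace 81: π^k(81) = [81, 62, 94, 63, 16, 57, 49] for k=0..6.
8 cycles of lengths [28, 28, 28, 28, 14, 14, 4, 1].
145 − 8 = 137 transpositions; sign(π) = (−1)^137 = -1.
(67|145)_J = -1 (Zolotarev's lemma cross-check).

-1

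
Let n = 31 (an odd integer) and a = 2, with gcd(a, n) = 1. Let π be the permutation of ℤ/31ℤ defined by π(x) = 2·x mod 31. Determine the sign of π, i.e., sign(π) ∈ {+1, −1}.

Orbit of 8 under x↦2x: [8, 16, 1, 2, 4]… (length divides ord_31(2)).
7 cycles of lengths [5, 5, 5, 5, 5, 5, 1].
7 cycles on 31: each ℓ→(−1)^(ℓ−1), product (−1)^24 = +1.

+1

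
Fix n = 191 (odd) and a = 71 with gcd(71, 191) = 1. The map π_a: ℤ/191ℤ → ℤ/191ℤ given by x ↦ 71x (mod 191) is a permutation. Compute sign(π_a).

Start at x=41: 41 → 46 → 19 → 12 → 88 → 136 → 106 → … (one orbit).
The orbit structure of x ↦ 71x mod 191: 2 orbits of sizes [190, 1].
Σ(ℓ_i−1) = 191−2 = 189; sign = (−1)^189 = -1.
The Jacobi symbol (71|191) = -1 (Zolotarev) agrees.

-1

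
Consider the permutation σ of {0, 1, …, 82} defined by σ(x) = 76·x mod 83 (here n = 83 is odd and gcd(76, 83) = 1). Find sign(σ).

-1

Orbit of 36 under x↦76x: [36, 80, 21, 19, 33, 18, 40]… (length divides ord_83(76)).
π_76 has 2 disjoint cycles with lengths [82, 1] on {0,…,82}.
With 2 cycles on 83 points, sign = (−1)^{83−2} = -1.
Via Zolotarev, sign(π_{76}) = (76|83) = -1.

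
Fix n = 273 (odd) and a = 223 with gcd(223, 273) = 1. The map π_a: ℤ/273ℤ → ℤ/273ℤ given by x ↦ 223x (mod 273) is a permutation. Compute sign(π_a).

+1

Start at x=64: 64 → 76 → 22 → 265 → 127 → 202 → 1 → … (one orbit).
33 cycles of lengths [12, 12, 12, 12, 12, 12, 12, 12, 12, 12, 12, 12, 12, 12, 12, 12, 12, 12, 12, 12, 12, 2, 2, 2, 2, 2, 2, 2, 2, 2, 1, 1, 1].
sign(π) = (−1)^{n − #cycles} = (−1)^{273−33} = (−1)^240 = +1.
(223|273)_J = +1 (Zolotarev's lemma cross-check).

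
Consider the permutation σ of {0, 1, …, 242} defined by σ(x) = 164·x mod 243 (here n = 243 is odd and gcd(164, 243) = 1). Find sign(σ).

-1

Start at x=142: 142 → 203 → 1 → 164 → 166 → 8 → 97 → … (one orbit).
π_164 has 6 disjoint cycles with lengths [162, 54, 18, 6, 2, 1] on {0,…,242}.
Σ(ℓ_i−1) = 243−6 = 237; sign = (−1)^237 = -1.
Via Zolotarev, sign(π_{164}) = (164|243) = -1.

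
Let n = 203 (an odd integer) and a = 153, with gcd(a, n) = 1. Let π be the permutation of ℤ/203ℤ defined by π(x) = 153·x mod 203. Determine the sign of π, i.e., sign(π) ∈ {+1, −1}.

+1

Orbit of 1 under x↦153x: [1, 153, 64, 48, 36, 27, 71]… (length divides ord_203(153)).
π_153 has 11 disjoint cycles with lengths [28, 28, 28, 28, 28, 28, 28, 2, 2, 2, 1] on {0,…,202}.
n − c = 203 − 11 = 192; sign = (−1)^192 = +1.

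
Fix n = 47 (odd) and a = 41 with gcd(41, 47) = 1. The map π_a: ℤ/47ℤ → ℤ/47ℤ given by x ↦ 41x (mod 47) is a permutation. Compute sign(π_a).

-1

Trace 6: π^k(6) = [6, 11, 28, 20, 21, 15, 4] for k=0..6.
2 cycles of lengths [46, 1].
n − c = 47 − 2 = 45; sign = (−1)^45 = -1.
(41|47)_J = -1 (Zolotarev's lemma cross-check).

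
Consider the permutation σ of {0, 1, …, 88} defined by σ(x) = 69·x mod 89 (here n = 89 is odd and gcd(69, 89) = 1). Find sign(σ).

+1

Trace 25: π^k(25) = [25, 34, 32, 72, 73, 53, 8] for k=0..6.
3 cycles of lengths [44, 44, 1].
sign(π) = (−1)^{n − #cycles} = (−1)^{89−3} = (−1)^86 = +1.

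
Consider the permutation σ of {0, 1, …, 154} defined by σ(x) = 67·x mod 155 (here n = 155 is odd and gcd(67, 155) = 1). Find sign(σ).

-1

Trace 63: π^k(63) = [63, 36, 87, 94, 98, 56, 32] for k=0..6.
Decompose π into cycles: lengths [12, 12, 12, 12, 12, 12, 12, 12, 12, 12, 4, 3, 3, 3, 3, 3, 3, 3, 3, 3, 3, 1] (22 cycles, including the fixed point 0).
22 cycles on 155: each ℓ→(−1)^(ℓ−1), product (−1)^133 = -1.
Via Zolotarev, sign(π_{67}) = (67|155) = -1.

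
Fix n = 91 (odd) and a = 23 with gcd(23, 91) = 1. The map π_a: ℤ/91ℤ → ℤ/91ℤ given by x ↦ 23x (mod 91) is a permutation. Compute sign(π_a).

+1

Orbit of 23 under x↦23x: [23, 74, 64, 16, 4, 1]… (length divides ord_91(23)).
Decompose π into cycles: lengths [6, 6, 6, 6, 6, 6, 6, 6, 6, 6, 6, 6, 6, 6, 3, 3, 1] (17 cycles, including the fixed point 0).
17 cycles on 91: each ℓ→(−1)^(ℓ−1), product (−1)^74 = +1.
Zolotarev: (23|91) = +1, matching the cycle-count sign.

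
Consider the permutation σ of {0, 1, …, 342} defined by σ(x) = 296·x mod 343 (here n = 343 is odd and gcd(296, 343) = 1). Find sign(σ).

Start at x=177: 177 → 256 → 316 → 240 → 39 → 225 → 58 → … (one orbit).
Cycle type of π: 147×2 + 21×2 + 3×2 + 1; total 7 cycles.
Σ(ℓ_i−1) = 343−7 = 336; sign = (−1)^336 = +1.

+1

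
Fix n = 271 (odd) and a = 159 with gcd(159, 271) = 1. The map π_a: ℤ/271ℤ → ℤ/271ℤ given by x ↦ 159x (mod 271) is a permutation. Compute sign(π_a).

-1

Trace 46: π^k(46) = [46, 268, 65, 37, 192, 176, 71] for k=0..6.
Decompose π into cycles: lengths [270, 1] (2 cycles, including the fixed point 0).
n − c = 271 − 2 = 269; sign = (−1)^269 = -1.
The Jacobi symbol (159|271) = -1 (Zolotarev) agrees.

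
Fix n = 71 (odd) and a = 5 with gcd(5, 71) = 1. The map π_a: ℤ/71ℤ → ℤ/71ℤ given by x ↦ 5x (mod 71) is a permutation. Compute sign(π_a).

Start at x=25: 25 → 54 → 57 → 1 → 5 → 25 (one orbit).
Cycle type of π: 5×14 + 1; total 15 cycles.
15 cycles on 71: each ℓ→(−1)^(ℓ−1), product (−1)^56 = +1.
Zolotarev: (5|71) = +1, matching the cycle-count sign.

+1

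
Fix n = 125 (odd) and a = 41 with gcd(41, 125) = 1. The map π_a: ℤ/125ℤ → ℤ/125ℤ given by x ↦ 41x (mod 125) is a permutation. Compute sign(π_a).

+1

Trace 56: π^k(56) = [56, 46, 11, 76, 116, 6, 121] for k=0..6.
The orbit structure of x ↦ 41x mod 125: 13 orbits of sizes [25, 25, 25, 25, 5, 5, 5, 5, 1, 1, 1, 1, 1].
125 − 13 = 112 transpositions; sign(π) = (−1)^112 = +1.
Via Zolotarev, sign(π_{41}) = (41|125) = +1.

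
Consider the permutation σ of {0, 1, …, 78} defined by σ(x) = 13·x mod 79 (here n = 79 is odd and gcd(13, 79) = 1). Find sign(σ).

+1

Trace 13: π^k(13) = [13, 11, 64, 42, 72, 67, 2] for k=0..6.
3 cycles of lengths [39, 39, 1].
79 − 3 = 76 transpositions; sign(π) = (−1)^76 = +1.
Via Zolotarev, sign(π_{13}) = (13|79) = +1.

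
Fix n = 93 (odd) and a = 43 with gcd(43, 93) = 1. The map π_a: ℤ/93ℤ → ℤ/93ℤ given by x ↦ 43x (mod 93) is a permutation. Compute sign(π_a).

-1

Trace 82: π^k(82) = [82, 85, 28, 88, 64, 55, 40] for k=0..6.
Cycle type of π: 30×3 + 1×3; total 6 cycles.
6 cycles on 93: each ℓ→(−1)^(ℓ−1), product (−1)^87 = -1.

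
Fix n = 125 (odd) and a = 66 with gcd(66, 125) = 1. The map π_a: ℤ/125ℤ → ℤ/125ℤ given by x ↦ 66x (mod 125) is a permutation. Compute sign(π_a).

Orbit of 71 under x↦66x: [71, 61, 26, 91, 6, 21, 11]… (length divides ord_125(66)).
π_66 has 13 disjoint cycles with lengths [25, 25, 25, 25, 5, 5, 5, 5, 1, 1, 1, 1, 1] on {0,…,124}.
Σ(ℓ_i−1) = 125−13 = 112; sign = (−1)^112 = +1.
Zolotarev: (66|125) = +1, matching the cycle-count sign.

+1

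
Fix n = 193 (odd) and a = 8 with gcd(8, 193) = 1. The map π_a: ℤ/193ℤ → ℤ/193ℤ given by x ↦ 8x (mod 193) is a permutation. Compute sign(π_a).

+1

Trace 126: π^k(126) = [126, 43, 151, 50, 14, 112, 124] for k=0..6.
The orbit structure of x ↦ 8x mod 193: 7 orbits of sizes [32, 32, 32, 32, 32, 32, 1].
Σ(ℓ_i−1) = 193−7 = 186; sign = (−1)^186 = +1.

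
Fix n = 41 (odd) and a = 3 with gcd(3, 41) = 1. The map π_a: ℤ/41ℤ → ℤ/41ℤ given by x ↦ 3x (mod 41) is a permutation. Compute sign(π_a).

-1

Orbit of 14 under x↦3x: [14, 1, 3, 9, 27, 40, 38]… (length divides ord_41(3)).
Cycle lengths of π_3 on ℤ/41ℤ: [8, 8, 8, 8, 8, 1]; 6 cycles in total.
With 6 cycles on 41 points, sign = (−1)^{41−6} = -1.
Via Zolotarev, sign(π_{3}) = (3|41) = -1.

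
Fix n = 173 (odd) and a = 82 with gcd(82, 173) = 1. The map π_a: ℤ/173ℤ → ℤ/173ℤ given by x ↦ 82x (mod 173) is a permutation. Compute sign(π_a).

-1

Start at x=24: 24 → 65 → 140 → 62 → 67 → 131 → 16 → … (one orbit).
Cycle type of π: 172 + 1; total 2 cycles.
2 cycles on 173: each ℓ→(−1)^(ℓ−1), product (−1)^171 = -1.
Zolotarev: (82|173) = -1, matching the cycle-count sign.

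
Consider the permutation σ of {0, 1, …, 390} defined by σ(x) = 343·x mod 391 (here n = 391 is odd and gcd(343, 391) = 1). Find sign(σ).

Trace 45: π^k(45) = [45, 186, 65, 8, 7, 55, 97] for k=0..6.
π_343 has 5 disjoint cycles with lengths [176, 176, 22, 16, 1] on {0,…,390}.
391 − 5 = 386 transpositions; sign(π) = (−1)^386 = +1.
Via Zolotarev, sign(π_{343}) = (343|391) = +1.

+1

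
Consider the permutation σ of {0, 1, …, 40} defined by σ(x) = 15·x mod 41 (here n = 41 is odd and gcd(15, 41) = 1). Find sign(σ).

-1

Start at x=11: 11 → 1 → 15 → 20 → 13 → 31 → 14 → … (one orbit).
2 cycles of lengths [40, 1].
n − c = 41 − 2 = 39; sign = (−1)^39 = -1.
Check: (15/41) = -1 by Zolotarev.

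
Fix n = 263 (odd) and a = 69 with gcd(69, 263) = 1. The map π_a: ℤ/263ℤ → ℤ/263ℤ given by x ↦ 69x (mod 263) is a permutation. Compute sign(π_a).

Start at x=51: 51 → 100 → 62 → 70 → 96 → 49 → 225 → … (one orbit).
Decompose π into cycles: lengths [131, 131, 1] (3 cycles, including the fixed point 0).
n − c = 263 − 3 = 260; sign = (−1)^260 = +1.
(69|263)_J = +1 (Zolotarev's lemma cross-check).

+1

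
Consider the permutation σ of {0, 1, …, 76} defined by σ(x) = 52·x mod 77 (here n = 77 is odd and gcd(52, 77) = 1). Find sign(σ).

+1

Orbit of 4 under x↦52x: [4, 54, 36, 24, 16, 62, 67]… (length divides ord_77(52)).
π_52 has 5 disjoint cycles with lengths [30, 30, 10, 6, 1] on {0,…,76}.
sign(π) = (−1)^{n − #cycles} = (−1)^{77−5} = (−1)^72 = +1.
Zolotarev: (52|77) = +1, matching the cycle-count sign.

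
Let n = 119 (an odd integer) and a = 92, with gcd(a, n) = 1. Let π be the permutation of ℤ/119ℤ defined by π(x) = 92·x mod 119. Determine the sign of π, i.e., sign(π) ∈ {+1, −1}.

-1

Orbit of 71 under x↦92x: [71, 106, 113, 43, 29, 50, 78]… (length divides ord_119(92)).
The orbit structure of x ↦ 92x mod 119: 14 orbits of sizes [16, 16, 16, 16, 16, 16, 16, 1, 1, 1, 1, 1, 1, 1].
14 cycles on 119: each ℓ→(−1)^(ℓ−1), product (−1)^105 = -1.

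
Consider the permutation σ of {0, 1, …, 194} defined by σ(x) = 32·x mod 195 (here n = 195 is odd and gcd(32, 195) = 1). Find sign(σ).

Trace 64: π^k(64) = [64, 98, 16, 122, 4, 128, 1] for k=0..6.
20 cycles of lengths [12, 12, 12, 12, 12, 12, 12, 12, 12, 12, 12, 12, 12, 12, 12, 4, 4, 4, 2, 1].
n − c = 195 − 20 = 175; sign = (−1)^175 = -1.
Via Zolotarev, sign(π_{32}) = (32|195) = -1.

-1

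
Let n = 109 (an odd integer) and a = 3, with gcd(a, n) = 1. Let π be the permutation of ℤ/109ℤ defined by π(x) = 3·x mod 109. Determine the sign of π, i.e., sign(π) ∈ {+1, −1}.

Trace 5: π^k(5) = [5, 15, 45, 26, 78, 16, 48] for k=0..6.
π_3 has 5 disjoint cycles with lengths [27, 27, 27, 27, 1] on {0,…,108}.
n − c = 109 − 5 = 104; sign = (−1)^104 = +1.

+1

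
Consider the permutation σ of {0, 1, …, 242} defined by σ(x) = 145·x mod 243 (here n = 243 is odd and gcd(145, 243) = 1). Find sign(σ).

Orbit of 100 under x↦145x: [100, 163, 64, 46, 109, 10, 235]… (length divides ord_243(145)).
The orbit structure of x ↦ 145x mod 243: 27 orbits of sizes [27, 27, 27, 27, 27, 27, 9, 9, 9, 9, 9, 9, 3, 3, 3, 3, 3, 3, 1, 1, 1, 1, 1, 1, 1, 1, 1].
With 27 cycles on 243 points, sign = (−1)^{243−27} = +1.

+1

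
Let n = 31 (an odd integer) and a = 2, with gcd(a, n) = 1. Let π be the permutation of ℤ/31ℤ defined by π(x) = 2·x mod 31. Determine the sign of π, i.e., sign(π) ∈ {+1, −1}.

+1

Trace 16: π^k(16) = [16, 1, 2, 4, 8] for k=0..4.
π_2 has 7 disjoint cycles with lengths [5, 5, 5, 5, 5, 5, 1] on {0,…,30}.
With 7 cycles on 31 points, sign = (−1)^{31−7} = +1.
Via Zolotarev, sign(π_{2}) = (2|31) = +1.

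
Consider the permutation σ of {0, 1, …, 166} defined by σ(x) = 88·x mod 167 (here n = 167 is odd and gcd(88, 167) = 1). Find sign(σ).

Orbit of 121 under x↦88x: [121, 127, 154, 25, 29, 47, 128]… (length divides ord_167(88)).
Cycle type of π: 83×2 + 1; total 3 cycles.
Σ(ℓ_i−1) = 167−3 = 164; sign = (−1)^164 = +1.

+1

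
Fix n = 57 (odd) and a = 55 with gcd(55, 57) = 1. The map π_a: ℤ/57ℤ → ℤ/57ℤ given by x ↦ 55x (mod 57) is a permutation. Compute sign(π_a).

Trace 49: π^k(49) = [49, 16, 25, 7, 43, 28, 1] for k=0..6.
π_55 has 9 disjoint cycles with lengths [9, 9, 9, 9, 9, 9, 1, 1, 1] on {0,…,56}.
Σ(ℓ_i−1) = 57−9 = 48; sign = (−1)^48 = +1.
Check: (55/57) = +1 by Zolotarev.

+1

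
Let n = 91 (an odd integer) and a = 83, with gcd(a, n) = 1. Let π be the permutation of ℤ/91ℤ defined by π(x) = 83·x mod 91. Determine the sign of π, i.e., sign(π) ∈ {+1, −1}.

Orbit of 34 under x↦83x: [34, 1, 83, 64]… (length divides ord_91(83)).
π_83 has 25 disjoint cycles with lengths [4, 4, 4, 4, 4, 4, 4, 4, 4, 4, 4, 4, 4, 4, 4, 4, 4, 4, 4, 4, 4, 2, 2, 2, 1] on {0,…,90}.
25 cycles on 91: each ℓ→(−1)^(ℓ−1), product (−1)^66 = +1.

+1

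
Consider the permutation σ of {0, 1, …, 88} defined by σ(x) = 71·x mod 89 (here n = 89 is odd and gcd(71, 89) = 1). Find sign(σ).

+1

Trace 11: π^k(11) = [11, 69, 4, 17, 50, 79, 2] for k=0..6.
Cycle lengths of π_71 on ℤ/89ℤ: [44, 44, 1]; 3 cycles in total.
Σ(ℓ_i−1) = 89−3 = 86; sign = (−1)^86 = +1.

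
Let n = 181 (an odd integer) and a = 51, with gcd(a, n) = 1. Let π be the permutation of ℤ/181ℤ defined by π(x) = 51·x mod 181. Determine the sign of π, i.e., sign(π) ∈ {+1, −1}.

Start at x=82: 82 → 19 → 64 → 6 → 125 → 40 → 49 → … (one orbit).
4 cycles of lengths [60, 60, 60, 1].
With 4 cycles on 181 points, sign = (−1)^{181−4} = -1.
(51|181)_J = -1 (Zolotarev's lemma cross-check).

-1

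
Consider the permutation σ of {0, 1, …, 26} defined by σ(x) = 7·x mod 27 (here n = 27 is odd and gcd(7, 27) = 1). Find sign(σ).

+1

Orbit of 19 under x↦7x: [19, 25, 13, 10, 16, 4, 1]… (length divides ord_27(7)).
π_7 has 7 disjoint cycles with lengths [9, 9, 3, 3, 1, 1, 1] on {0,…,26}.
7 cycles on 27: each ℓ→(−1)^(ℓ−1), product (−1)^20 = +1.
Zolotarev: (7|27) = +1, matching the cycle-count sign.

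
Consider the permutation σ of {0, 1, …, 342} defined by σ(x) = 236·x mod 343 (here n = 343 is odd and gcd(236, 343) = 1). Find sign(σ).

-1

Trace 48: π^k(48) = [48, 9, 66, 141, 5, 151, 307] for k=0..6.
The orbit structure of x ↦ 236x mod 343: 4 orbits of sizes [294, 42, 6, 1].
343 − 4 = 339 transpositions; sign(π) = (−1)^339 = -1.
Via Zolotarev, sign(π_{236}) = (236|343) = -1.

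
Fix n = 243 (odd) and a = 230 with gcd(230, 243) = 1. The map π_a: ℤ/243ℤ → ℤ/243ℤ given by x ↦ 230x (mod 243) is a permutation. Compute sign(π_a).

Start at x=131: 131 → 241 → 26 → 148 → 20 → 226 → 221 → … (one orbit).
Cycle lengths of π_230 on ℤ/243ℤ: [162, 54, 18, 6, 2, 1]; 6 cycles in total.
243 − 6 = 237 transpositions; sign(π) = (−1)^237 = -1.

-1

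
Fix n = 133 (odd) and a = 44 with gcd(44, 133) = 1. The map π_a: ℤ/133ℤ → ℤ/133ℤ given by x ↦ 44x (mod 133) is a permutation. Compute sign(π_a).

+1

Start at x=74: 74 → 64 → 23 → 81 → 106 → 9 → 130 → … (one orbit).
Cycle type of π: 9×14 + 3×2 + 1; total 17 cycles.
Σ(ℓ_i−1) = 133−17 = 116; sign = (−1)^116 = +1.
Check: (44/133) = +1 by Zolotarev.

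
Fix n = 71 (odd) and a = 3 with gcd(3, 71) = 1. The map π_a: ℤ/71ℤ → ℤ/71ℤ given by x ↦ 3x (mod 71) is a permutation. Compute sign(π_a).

Trace 58: π^k(58) = [58, 32, 25, 4, 12, 36, 37] for k=0..6.
Cycle lengths of π_3 on ℤ/71ℤ: [35, 35, 1]; 3 cycles in total.
n − c = 71 − 3 = 68; sign = (−1)^68 = +1.

+1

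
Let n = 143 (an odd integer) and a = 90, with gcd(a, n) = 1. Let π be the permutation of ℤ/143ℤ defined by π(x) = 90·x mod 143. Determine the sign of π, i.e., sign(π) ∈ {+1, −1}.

Trace 129: π^k(129) = [129, 27, 142, 53, 51, 14, 116] for k=0..6.
20 cycles of lengths [10, 10, 10, 10, 10, 10, 10, 10, 10, 10, 10, 10, 10, 2, 2, 2, 2, 2, 2, 1].
20 cycles on 143: each ℓ→(−1)^(ℓ−1), product (−1)^123 = -1.

-1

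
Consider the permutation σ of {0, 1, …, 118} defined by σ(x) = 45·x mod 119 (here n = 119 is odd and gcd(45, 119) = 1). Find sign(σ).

Trace 16: π^k(16) = [16, 6, 32, 12, 64, 24, 9] for k=0..6.
5 cycles of lengths [48, 48, 16, 6, 1].
sign(π) = (−1)^{n − #cycles} = (−1)^{119−5} = (−1)^114 = +1.

+1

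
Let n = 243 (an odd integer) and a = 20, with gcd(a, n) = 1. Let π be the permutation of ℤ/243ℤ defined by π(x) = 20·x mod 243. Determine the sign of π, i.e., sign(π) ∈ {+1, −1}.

Orbit of 223 under x↦20x: [223, 86, 19, 137, 67, 125, 70]… (length divides ord_243(20)).
Decompose π into cycles: lengths [162, 54, 18, 6, 2, 1] (6 cycles, including the fixed point 0).
sign(π) = (−1)^{n − #cycles} = (−1)^{243−6} = (−1)^237 = -1.
(20|243)_J = -1 (Zolotarev's lemma cross-check).

-1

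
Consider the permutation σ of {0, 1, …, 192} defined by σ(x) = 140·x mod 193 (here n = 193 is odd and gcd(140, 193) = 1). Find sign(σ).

-1

Start at x=185: 185 → 38 → 109 → 13 → 83 → 40 → 3 → … (one orbit).
2 cycles of lengths [192, 1].
sign(π) = (−1)^{n − #cycles} = (−1)^{193−2} = (−1)^191 = -1.
Zolotarev: (140|193) = -1, matching the cycle-count sign.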